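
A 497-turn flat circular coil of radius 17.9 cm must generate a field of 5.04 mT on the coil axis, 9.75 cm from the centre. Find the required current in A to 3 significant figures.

For an N-turn coil, B = Nμ₀IR²/[2(R²+z²)^(3/2)] with R = 0.179 m, z = 0.0975 m, so I = 2B(R²+z²)^(3/2)/(Nμ₀R²) = 2 × 5.04×10⁻³ × 8.47×10⁻³ / (497 × 4π×10⁻⁷ × 0.03204) = 4.27 A.

I ≈ 4.27 A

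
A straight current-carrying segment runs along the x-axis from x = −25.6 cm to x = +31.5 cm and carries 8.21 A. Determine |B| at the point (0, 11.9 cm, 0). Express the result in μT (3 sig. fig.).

B ≈ 12.7 μT

For a finite straight segment, B = (μ₀I/4πd)(sinθ₁ + sinθ₂), where θ₁, θ₂ are the angles from the perpendicular to each end.
The perpendicular distance is d = 0.119 m; the end-offsets along the wire are a = 0.256 m and b = 0.315 m.
sinθ₁ = 0.256/√(0.256²+0.119²) = 0.9068; sinθ₂ = 0.315/√(0.315²+0.119²) = 0.9355.
B = (4π×10⁻⁷ × 8.21) / (4π × 0.119) × (0.9068 + 0.9355) = 1.27×10⁻⁵ T.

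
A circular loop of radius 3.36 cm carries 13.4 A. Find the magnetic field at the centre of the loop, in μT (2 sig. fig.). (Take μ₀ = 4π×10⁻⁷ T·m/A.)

At the centre of a circular loop the Biot–Savart law gives B = μ₀I/(2R).
B = (4π×10⁻⁷ × 13.4) / (2 × 0.0336) = 2.51×10⁻⁴ T.

B ≈ 250 μT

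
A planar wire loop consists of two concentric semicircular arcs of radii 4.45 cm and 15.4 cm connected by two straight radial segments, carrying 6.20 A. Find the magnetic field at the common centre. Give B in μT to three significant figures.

B ≈ 31.1 μT

The radial connectors point toward the centre, so dl × r̂ = 0 and they contribute nothing.
Each semicircle gives μ₀I/(4R): inner arc 4.38×10⁻⁵ T, outer arc 1.26×10⁻⁵ T.
The two arcs carry current in opposite angular senses, so their fields oppose: B = |4.38×10⁻⁵ − 1.26×10⁻⁵| = 3.11×10⁻⁵ T.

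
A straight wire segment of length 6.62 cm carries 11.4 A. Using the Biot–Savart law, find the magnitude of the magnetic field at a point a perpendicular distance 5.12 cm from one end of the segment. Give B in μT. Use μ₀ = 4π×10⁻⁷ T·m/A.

For a finite straight segment, B = (μ₀I/4πd)(sinθ₁ + sinθ₂), where θ₁, θ₂ are the angles from the perpendicular to each end.
The perpendicular foot is at one end, so the two end-offsets along the wire are 0 and L = 0.0662 m.
sinθ₁ = 0/√(0²+0.0512²) = 0.0000; sinθ₂ = 0.0662/√(0.0662²+0.0512²) = 0.7910.
B = (4π×10⁻⁷ × 11.4) / (4π × 0.0512) × (0.0000 + 0.7910) = 1.76×10⁻⁵ T.

B ≈ 17.6 μT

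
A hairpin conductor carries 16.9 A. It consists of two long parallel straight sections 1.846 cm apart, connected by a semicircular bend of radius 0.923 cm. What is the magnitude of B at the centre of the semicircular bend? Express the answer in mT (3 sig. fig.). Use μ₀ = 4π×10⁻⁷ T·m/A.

B ≈ 0.941 mT

The semicircular arc contributes B_arc = μ₀I·π/(4πR) = μ₀I/(4R) = 5.75×10⁻⁴ T.
Each semi-infinite lead is at perpendicular distance R = 0.00923 m from the centre, with the perpendicular foot at its near end, so it contributes μ₀I/(4πR); both point the same way, together 3.66×10⁻⁴ T.
Arc and leads all point the same direction: B = 5.75×10⁻⁴ + 3.66×10⁻⁴ = 9.41×10⁻⁴ T.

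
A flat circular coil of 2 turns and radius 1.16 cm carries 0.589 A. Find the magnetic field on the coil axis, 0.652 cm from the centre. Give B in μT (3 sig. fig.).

B ≈ 42.3 μT

For an N-turn flat coil, B = Nμ₀IR²/[2(R²+z²)^(3/2)] with R = 0.0116 m, z = 0.00652 m.
B = 2 × 2.11×10⁻⁵ T = 4.23×10⁻⁵ T.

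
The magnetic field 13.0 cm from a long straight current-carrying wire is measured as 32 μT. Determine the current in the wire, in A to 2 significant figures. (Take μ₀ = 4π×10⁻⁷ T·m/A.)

I ≈ 21 A

For a long straight wire B = μ₀I/(2πd), so I = 2πdB/μ₀.
I = 2π × 0.13 × 3.20×10⁻⁵ / (4π×10⁻⁷) = 20.8 A.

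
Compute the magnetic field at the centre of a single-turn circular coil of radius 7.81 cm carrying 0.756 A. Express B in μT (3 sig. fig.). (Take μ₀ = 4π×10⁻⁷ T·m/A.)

At the centre of a circular loop the Biot–Savart law gives B = μ₀I/(2R).
B = (4π×10⁻⁷ × 0.756) / (2 × 0.0781) = 6.08×10⁻⁶ T.

B ≈ 6.08 μT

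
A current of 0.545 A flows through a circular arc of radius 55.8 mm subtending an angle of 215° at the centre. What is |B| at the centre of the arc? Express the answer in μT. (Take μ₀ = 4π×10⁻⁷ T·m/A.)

B ≈ 3.67 μT

The Biot–Savart field of a circular arc at its centre is B = μ₀Iφ/(4πR), with φ = 3.752 rad.
B = (4π×10⁻⁷ × 0.545 × 3.752) / (4π × 0.0558) = 3.67×10⁻⁶ T.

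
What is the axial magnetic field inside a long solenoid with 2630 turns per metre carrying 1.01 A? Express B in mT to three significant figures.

B ≈ 3.34 mT

Inside a long solenoid, B = μ₀nI with n = 2630 turns/m.
B = 4π×10⁻⁷ × 2630 × 1.01 = 3.34×10⁻³ T.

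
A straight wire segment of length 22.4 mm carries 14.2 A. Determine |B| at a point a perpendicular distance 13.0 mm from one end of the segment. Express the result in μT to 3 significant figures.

For a finite straight segment, B = (μ₀I/4πd)(sinθ₁ + sinθ₂), where θ₁, θ₂ are the angles from the perpendicular to each end.
The perpendicular foot is at one end, so the two end-offsets along the wire are 0 and L = 0.0224 m.
sinθ₁ = 0/√(0²+0.013²) = 0.0000; sinθ₂ = 0.0224/√(0.0224²+0.013²) = 0.8649.
B = (4π×10⁻⁷ × 14.2) / (4π × 0.013) × (0.0000 + 0.8649) = 9.45×10⁻⁵ T.

B ≈ 94.5 μT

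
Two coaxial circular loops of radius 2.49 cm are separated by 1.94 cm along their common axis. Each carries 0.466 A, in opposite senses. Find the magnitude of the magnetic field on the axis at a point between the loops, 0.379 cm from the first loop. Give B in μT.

B ≈ 4.21 μT

Each loop contributes B = μ₀IR²/[2(R²+z²)^(3/2)] on the axis, with z measured from that loop.
Loop 1 (z = 0.00379 m): B₁ = 1.14×10⁻⁵ T. Loop 2 (z = 0.01561 m): B₂ = 7.15×10⁻⁶ T.
The fields oppose: B = |B₁ − B₂| = 4.21×10⁻⁶ T.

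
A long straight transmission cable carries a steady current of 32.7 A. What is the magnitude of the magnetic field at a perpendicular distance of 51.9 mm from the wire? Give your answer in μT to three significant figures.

B ≈ 126 μT

For an infinitely long straight wire, B = μ₀I/(2πd).
B = (4π×10⁻⁷ × 32.7) / (2π × 0.0519) = 1.26×10⁻⁴ T.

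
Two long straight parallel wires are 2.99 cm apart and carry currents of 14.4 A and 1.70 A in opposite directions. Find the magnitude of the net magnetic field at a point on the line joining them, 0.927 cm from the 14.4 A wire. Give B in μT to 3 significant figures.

B ≈ 327 μT

Each long wire gives B = μ₀I/(2πd). Distances are d₁ = 0.00927 m and d₂ = 0.02063 m.
B₁ = 3.11×10⁻⁴ T, B₂ = 1.65×10⁻⁵ T.
Between antiparallel currents both contributions point the same way, so they add. B = B₁ + B₂ = 3.11×10⁻⁴ + 1.65×10⁻⁵ = 3.27×10⁻⁴ T.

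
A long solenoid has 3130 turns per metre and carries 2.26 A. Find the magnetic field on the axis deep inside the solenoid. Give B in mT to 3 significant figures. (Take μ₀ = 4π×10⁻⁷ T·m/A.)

B ≈ 8.89 mT

Inside a long solenoid, B = μ₀nI with n = 3130 turns/m.
B = 4π×10⁻⁷ × 3130 × 2.26 = 8.89×10⁻³ T.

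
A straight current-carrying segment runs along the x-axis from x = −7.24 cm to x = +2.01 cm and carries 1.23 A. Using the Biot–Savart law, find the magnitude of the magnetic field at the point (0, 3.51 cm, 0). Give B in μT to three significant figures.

B ≈ 4.89 μT

For a finite straight segment, B = (μ₀I/4πd)(sinθ₁ + sinθ₂), where θ₁, θ₂ are the angles from the perpendicular to each end.
The perpendicular distance is d = 0.0351 m; the end-offsets along the wire are a = 0.0724 m and b = 0.0201 m.
sinθ₁ = 0.0724/√(0.0724²+0.0351²) = 0.8998; sinθ₂ = 0.0201/√(0.0201²+0.0351²) = 0.4969.
B = (4π×10⁻⁷ × 1.23) / (4π × 0.0351) × (0.8998 + 0.4969) = 4.89×10⁻⁶ T.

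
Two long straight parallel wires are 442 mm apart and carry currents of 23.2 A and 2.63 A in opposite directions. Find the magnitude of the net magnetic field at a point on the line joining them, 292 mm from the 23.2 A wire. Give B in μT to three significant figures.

Each long wire gives B = μ₀I/(2πd). Distances are d₁ = 0.292 m and d₂ = 0.15 m.
B₁ = 1.59×10⁻⁵ T, B₂ = 3.51×10⁻⁶ T.
Between antiparallel currents both contributions point the same way, so they add. B = B₁ + B₂ = 1.59×10⁻⁵ + 3.51×10⁻⁶ = 1.94×10⁻⁵ T.

B ≈ 19.4 μT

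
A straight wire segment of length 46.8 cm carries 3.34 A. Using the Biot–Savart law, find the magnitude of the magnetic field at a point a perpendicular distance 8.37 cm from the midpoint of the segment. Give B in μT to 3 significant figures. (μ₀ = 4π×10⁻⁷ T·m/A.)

B ≈ 7.51 μT

For a finite straight segment, B = (μ₀I/4πd)(sinθ₁ + sinθ₂), where θ₁, θ₂ are the angles from the perpendicular to each end.
The perpendicular from the point meets the wire at its midpoint, so each end is L/2 = 0.234 m away along the wire.
sinθ₁ = 0.234/√(0.234²+0.0837²) = 0.9416; sinθ₂ = 0.234/√(0.234²+0.0837²) = 0.9416.
B = (4π×10⁻⁷ × 3.34) / (4π × 0.0837) × (0.9416 + 0.9416) = 7.51×10⁻⁶ T.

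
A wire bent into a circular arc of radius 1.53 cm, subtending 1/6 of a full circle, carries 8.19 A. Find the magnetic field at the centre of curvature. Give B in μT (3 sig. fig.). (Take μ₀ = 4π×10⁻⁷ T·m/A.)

B ≈ 56.1 μT

The Biot–Savart field of a circular arc at its centre is B = μ₀Iφ/(4πR), with φ = 1.047 rad.
B = (4π×10⁻⁷ × 8.19 × 1.047) / (4π × 0.0153) = 5.61×10⁻⁵ T.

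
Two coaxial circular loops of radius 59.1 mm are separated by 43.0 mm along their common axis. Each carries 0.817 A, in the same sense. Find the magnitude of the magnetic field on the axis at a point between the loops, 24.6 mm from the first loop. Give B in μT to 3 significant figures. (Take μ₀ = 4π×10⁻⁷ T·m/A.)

Each loop contributes B = μ₀IR²/[2(R²+z²)^(3/2)] on the axis, with z measured from that loop.
Loop 1 (z = 0.0246 m): B₁ = 6.83×10⁻⁶ T. Loop 2 (z = 0.0184 m): B₂ = 7.56×10⁻⁶ T.
The fields add: B = B₁ + B₂ = 1.44×10⁻⁵ T.

B ≈ 14.4 μT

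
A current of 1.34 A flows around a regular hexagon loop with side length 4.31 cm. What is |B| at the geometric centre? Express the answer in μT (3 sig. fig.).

B ≈ 21.5 μT

Each side is a finite straight segment at perpendicular distance d = a/(2 tan(π/6)) = 0.03733 m from the centre, with end-angles ±π/6.
One side contributes B₁ = (μ₀I/4πd)·2 sin(π/6) = 3.59×10⁻⁶ T.
All 6 sides add in the same direction: B = 6 × 3.59×10⁻⁶ = 2.15×10⁻⁵ T.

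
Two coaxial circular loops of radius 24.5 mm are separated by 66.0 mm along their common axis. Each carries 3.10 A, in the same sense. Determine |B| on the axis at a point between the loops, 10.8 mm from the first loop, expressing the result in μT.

Each loop contributes B = μ₀IR²/[2(R²+z²)^(3/2)] on the axis, with z measured from that loop.
Loop 1 (z = 0.0108 m): B₁ = 6.09×10⁻⁵ T. Loop 2 (z = 0.0552 m): B₂ = 5.31×10⁻⁶ T.
The fields add: B = B₁ + B₂ = 6.62×10⁻⁵ T.

B ≈ 66.2 μT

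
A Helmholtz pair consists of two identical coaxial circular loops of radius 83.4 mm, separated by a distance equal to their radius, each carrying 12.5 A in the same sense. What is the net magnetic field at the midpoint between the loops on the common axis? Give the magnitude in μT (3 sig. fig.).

Each loop contributes B = μ₀IR²/[2(R²+z²)^(3/2)] on the axis, with z measured from that loop.
Loop 1 (z = 0.0417 m): B₁ = 6.74×10⁻⁵ T. Loop 2 (z = 0.0417 m): B₂ = 6.74×10⁻⁵ T.
The fields add: B = B₁ + B₂ = 1.35×10⁻⁴ T.

B ≈ 135 μT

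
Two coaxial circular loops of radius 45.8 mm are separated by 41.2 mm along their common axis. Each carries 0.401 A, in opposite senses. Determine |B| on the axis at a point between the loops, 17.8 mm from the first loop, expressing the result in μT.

Each loop contributes B = μ₀IR²/[2(R²+z²)^(3/2)] on the axis, with z measured from that loop.
Loop 1 (z = 0.0178 m): B₁ = 4.45×10⁻⁶ T. Loop 2 (z = 0.0234 m): B₂ = 3.88×10⁻⁶ T.
The fields oppose: B = |B₁ − B₂| = 5.70×10⁻⁷ T.

B ≈ 0.570 μT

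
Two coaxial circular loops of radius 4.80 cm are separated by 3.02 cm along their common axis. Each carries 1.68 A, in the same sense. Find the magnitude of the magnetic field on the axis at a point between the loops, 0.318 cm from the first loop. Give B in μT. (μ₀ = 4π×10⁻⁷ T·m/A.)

B ≈ 36.4 μT

Each loop contributes B = μ₀IR²/[2(R²+z²)^(3/2)] on the axis, with z measured from that loop.
Loop 1 (z = 0.00318 m): B₁ = 2.18×10⁻⁵ T. Loop 2 (z = 0.02702 m): B₂ = 1.46×10⁻⁵ T.
The fields add: B = B₁ + B₂ = 3.64×10⁻⁵ T.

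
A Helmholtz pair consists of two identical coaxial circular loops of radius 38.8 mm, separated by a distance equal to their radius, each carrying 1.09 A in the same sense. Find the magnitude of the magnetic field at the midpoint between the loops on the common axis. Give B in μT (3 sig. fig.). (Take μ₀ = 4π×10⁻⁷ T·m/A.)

B ≈ 25.3 μT

Each loop contributes B = μ₀IR²/[2(R²+z²)^(3/2)] on the axis, with z measured from that loop.
Loop 1 (z = 0.0194 m): B₁ = 1.26×10⁻⁵ T. Loop 2 (z = 0.0194 m): B₂ = 1.26×10⁻⁵ T.
The fields add: B = B₁ + B₂ = 2.53×10⁻⁵ T.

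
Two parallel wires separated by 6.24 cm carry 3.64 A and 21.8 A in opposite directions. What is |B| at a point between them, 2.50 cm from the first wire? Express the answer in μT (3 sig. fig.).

B ≈ 146 μT

Each long wire gives B = μ₀I/(2πd). Distances are d₁ = 0.025 m and d₂ = 0.0374 m.
B₁ = 2.91×10⁻⁵ T, B₂ = 1.17×10⁻⁴ T.
Between antiparallel currents both contributions point the same way, so they add. B = B₁ + B₂ = 2.91×10⁻⁵ + 1.17×10⁻⁴ = 1.46×10⁻⁴ T.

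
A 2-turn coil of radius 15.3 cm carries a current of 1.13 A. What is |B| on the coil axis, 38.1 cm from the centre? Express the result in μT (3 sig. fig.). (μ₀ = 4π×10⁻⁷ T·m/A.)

B ≈ 0.480 μT

For an N-turn flat coil, B = Nμ₀IR²/[2(R²+z²)^(3/2)] with R = 0.153 m, z = 0.381 m.
B = 2 × 2.40×10⁻⁷ T = 4.80×10⁻⁷ T.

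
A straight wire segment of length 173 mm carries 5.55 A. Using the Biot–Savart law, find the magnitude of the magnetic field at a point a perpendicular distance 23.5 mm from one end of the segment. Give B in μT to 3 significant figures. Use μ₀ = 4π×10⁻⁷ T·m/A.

For a finite straight segment, B = (μ₀I/4πd)(sinθ₁ + sinθ₂), where θ₁, θ₂ are the angles from the perpendicular to each end.
The perpendicular foot is at one end, so the two end-offsets along the wire are 0 and L = 0.173 m.
sinθ₁ = 0/√(0²+0.0235²) = 0.0000; sinθ₂ = 0.173/√(0.173²+0.0235²) = 0.9909.
B = (4π×10⁻⁷ × 5.55) / (4π × 0.0235) × (0.0000 + 0.9909) = 2.34×10⁻⁵ T.

B ≈ 23.4 μT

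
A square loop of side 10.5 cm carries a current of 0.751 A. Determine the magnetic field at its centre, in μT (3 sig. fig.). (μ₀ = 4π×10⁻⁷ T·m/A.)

Each side is a finite straight segment at perpendicular distance d = a/(2 tan(π/4)) = 0.0525 m from the centre, with end-angles ±π/4.
One side contributes B₁ = (μ₀I/4πd)·2 sin(π/4) = 2.02×10⁻⁶ T.
All 4 sides add in the same direction: B = 4 × 2.02×10⁻⁶ = 8.09×10⁻⁶ T.

B ≈ 8.09 μT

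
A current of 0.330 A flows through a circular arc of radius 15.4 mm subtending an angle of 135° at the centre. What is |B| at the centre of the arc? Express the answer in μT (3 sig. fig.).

B ≈ 5.05 μT

The Biot–Savart field of a circular arc at its centre is B = μ₀Iφ/(4πR), with φ = 2.356 rad.
B = (4π×10⁻⁷ × 0.330 × 2.356) / (4π × 0.0154) = 5.05×10⁻⁶ T.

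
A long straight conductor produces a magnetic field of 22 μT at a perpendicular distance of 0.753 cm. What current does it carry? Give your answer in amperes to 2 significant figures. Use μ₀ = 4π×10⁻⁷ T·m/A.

For a long straight wire B = μ₀I/(2πd), so I = 2πdB/μ₀.
I = 2π × 0.00753 × 2.20×10⁻⁵ / (4π×10⁻⁷) = 0.828 A.

I ≈ 0.83 A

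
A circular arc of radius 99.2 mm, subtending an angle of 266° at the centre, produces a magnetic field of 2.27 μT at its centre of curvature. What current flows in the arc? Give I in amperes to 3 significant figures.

I ≈ 0.485 A

For a circular arc, B = μ₀Iφ/(4πR) with φ in radians; here φ = 4.643 rad.
So I = 4πRB/(μ₀φ) = 4π × 0.0992 × 2.27×10⁻⁶ / (4π×10⁻⁷ × 4.643) = 0.485 A.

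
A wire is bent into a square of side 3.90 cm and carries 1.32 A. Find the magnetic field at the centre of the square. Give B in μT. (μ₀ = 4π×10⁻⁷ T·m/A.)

Each side is a finite straight segment at perpendicular distance d = a/(2 tan(π/4)) = 0.0195 m from the centre, with end-angles ±π/4.
One side contributes B₁ = (μ₀I/4πd)·2 sin(π/4) = 9.57×10⁻⁶ T.
All 4 sides add in the same direction: B = 4 × 9.57×10⁻⁶ = 3.83×10⁻⁵ T.

B ≈ 38.3 μT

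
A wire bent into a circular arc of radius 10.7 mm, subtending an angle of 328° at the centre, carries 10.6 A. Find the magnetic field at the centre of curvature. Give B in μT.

The Biot–Savart field of a circular arc at its centre is B = μ₀Iφ/(4πR), with φ = 5.725 rad.
B = (4π×10⁻⁷ × 10.6 × 5.725) / (4π × 0.0107) = 5.67×10⁻⁴ T.

B ≈ 567 μT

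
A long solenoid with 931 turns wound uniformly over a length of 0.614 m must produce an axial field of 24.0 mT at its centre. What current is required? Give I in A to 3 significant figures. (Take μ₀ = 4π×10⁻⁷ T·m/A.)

Inside a long solenoid B = μ₀nI with n = 1516 m⁻¹, so I = B/(μ₀n).
I = 2.40×10⁻² / (4π×10⁻⁷ × 1516) = 12.6 A.

I ≈ 12.6 A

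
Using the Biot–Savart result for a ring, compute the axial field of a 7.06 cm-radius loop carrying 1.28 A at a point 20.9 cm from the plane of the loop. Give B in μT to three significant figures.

B ≈ 0.373 μT

On the axis of a circular loop, B = μ₀IR² / [2(R²+z²)^(3/2)].
R² + z² = (0.0706)² + (0.209)² = 0.04867 m², and (R²+z²)^(3/2) = 1.07×10⁻² m³.
B = (4π×10⁻⁷ × 1.28 × 0.004984) / (2 × 1.07×10⁻²) = 3.73×10⁻⁷ T.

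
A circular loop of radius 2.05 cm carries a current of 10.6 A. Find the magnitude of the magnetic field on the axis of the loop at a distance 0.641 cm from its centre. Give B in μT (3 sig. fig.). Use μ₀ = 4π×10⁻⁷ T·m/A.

On the axis of a circular loop, B = μ₀IR² / [2(R²+z²)^(3/2)].
R² + z² = (0.0205)² + (0.00641)² = 0.0004613 m², and (R²+z²)^(3/2) = 9.91×10⁻⁶ m³.
B = (4π×10⁻⁷ × 10.6 × 0.0004202) / (2 × 9.91×10⁻⁶) = 2.82×10⁻⁴ T.

B ≈ 282 μT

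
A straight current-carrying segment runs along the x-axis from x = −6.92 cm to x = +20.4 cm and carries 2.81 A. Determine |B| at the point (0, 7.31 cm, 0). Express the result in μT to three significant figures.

B ≈ 6.26 μT

For a finite straight segment, B = (μ₀I/4πd)(sinθ₁ + sinθ₂), where θ₁, θ₂ are the angles from the perpendicular to each end.
The perpendicular distance is d = 0.0731 m; the end-offsets along the wire are a = 0.0692 m and b = 0.204 m.
sinθ₁ = 0.0692/√(0.0692²+0.0731²) = 0.6875; sinθ₂ = 0.204/√(0.204²+0.0731²) = 0.9414.
B = (4π×10⁻⁷ × 2.81) / (4π × 0.0731) × (0.6875 + 0.9414) = 6.26×10⁻⁶ T.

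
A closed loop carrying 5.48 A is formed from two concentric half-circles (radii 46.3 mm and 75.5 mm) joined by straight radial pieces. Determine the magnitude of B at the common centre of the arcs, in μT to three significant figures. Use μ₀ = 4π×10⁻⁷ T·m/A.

B ≈ 14.4 μT

The radial connectors point toward the centre, so dl × r̂ = 0 and they contribute nothing.
Each semicircle gives μ₀I/(4R): inner arc 3.72×10⁻⁵ T, outer arc 2.28×10⁻⁵ T.
The two arcs carry current in opposite angular senses, so their fields oppose: B = |3.72×10⁻⁵ − 2.28×10⁻⁵| = 1.44×10⁻⁵ T.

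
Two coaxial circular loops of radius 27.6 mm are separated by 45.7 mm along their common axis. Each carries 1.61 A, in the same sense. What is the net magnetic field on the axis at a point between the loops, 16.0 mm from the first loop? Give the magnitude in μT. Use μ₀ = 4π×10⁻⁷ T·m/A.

Each loop contributes B = μ₀IR²/[2(R²+z²)^(3/2)] on the axis, with z measured from that loop.
Loop 1 (z = 0.016 m): B₁ = 2.37×10⁻⁵ T. Loop 2 (z = 0.0297 m): B₂ = 1.16×10⁻⁵ T.
The fields add: B = B₁ + B₂ = 3.53×10⁻⁵ T.

B ≈ 35.3 μT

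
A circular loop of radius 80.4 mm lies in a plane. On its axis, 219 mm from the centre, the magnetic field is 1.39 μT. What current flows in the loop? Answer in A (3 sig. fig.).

On the axis of a loop, B = μ₀IR²/[2(R²+z²)^(3/2)], so I = 2B(R²+z²)^(3/2)/(μ₀R²).
R² + z² = 0.006464 + 0.04796 = 0.05443 m²; raised to 3/2 gives 1.27×10⁻² m³.
I = 2 × 1.39×10⁻⁶ × 1.27×10⁻² / (1.26×10⁻⁶ × 0.006464) = 4.35 A.

I ≈ 4.35 A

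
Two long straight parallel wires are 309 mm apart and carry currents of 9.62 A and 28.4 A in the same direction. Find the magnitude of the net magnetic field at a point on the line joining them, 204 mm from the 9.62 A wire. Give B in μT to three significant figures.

B ≈ 44.7 μT

Each long wire gives B = μ₀I/(2πd). Distances are d₁ = 0.204 m and d₂ = 0.105 m.
B₁ = 9.43×10⁻⁶ T, B₂ = 5.41×10⁻⁵ T.
Between parallel currents the two contributions point in opposite directions, so they subtract. B = |B₁ − B₂| = |9.43×10⁻⁶ − 5.41×10⁻⁵| = 4.47×10⁻⁵ T.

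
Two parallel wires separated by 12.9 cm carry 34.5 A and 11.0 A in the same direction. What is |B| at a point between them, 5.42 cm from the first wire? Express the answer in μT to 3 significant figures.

Each long wire gives B = μ₀I/(2πd). Distances are d₁ = 0.0542 m and d₂ = 0.0748 m.
B₁ = 1.27×10⁻⁴ T, B₂ = 2.94×10⁻⁵ T.
Between parallel currents the two contributions point in opposite directions, so they subtract. B = |B₁ − B₂| = |1.27×10⁻⁴ − 2.94×10⁻⁵| = 9.79×10⁻⁵ T.

B ≈ 97.9 μT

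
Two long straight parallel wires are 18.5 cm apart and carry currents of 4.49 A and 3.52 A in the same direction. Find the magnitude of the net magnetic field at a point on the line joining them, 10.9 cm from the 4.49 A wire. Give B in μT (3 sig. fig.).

B ≈ 1.02 μT

Each long wire gives B = μ₀I/(2πd). Distances are d₁ = 0.109 m and d₂ = 0.076 m.
B₁ = 8.24×10⁻⁶ T, B₂ = 9.26×10⁻⁶ T.
Between parallel currents the two contributions point in opposite directions, so they subtract. B = |B₁ − B₂| = |8.24×10⁻⁶ − 9.26×10⁻⁶| = 1.02×10⁻⁶ T.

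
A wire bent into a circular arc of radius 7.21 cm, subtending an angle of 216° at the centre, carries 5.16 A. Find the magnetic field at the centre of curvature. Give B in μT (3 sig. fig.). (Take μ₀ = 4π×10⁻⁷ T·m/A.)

B ≈ 27.0 μT

The Biot–Savart field of a circular arc at its centre is B = μ₀Iφ/(4πR), with φ = 3.77 rad.
B = (4π×10⁻⁷ × 5.16 × 3.77) / (4π × 0.0721) = 2.70×10⁻⁵ T.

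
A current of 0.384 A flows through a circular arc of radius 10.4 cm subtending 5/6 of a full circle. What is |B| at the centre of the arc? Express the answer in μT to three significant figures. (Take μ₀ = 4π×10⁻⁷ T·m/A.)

The Biot–Savart field of a circular arc at its centre is B = μ₀Iφ/(4πR), with φ = 5.236 rad.
B = (4π×10⁻⁷ × 0.384 × 5.236) / (4π × 0.104) = 1.93×10⁻⁶ T.

B ≈ 1.93 μT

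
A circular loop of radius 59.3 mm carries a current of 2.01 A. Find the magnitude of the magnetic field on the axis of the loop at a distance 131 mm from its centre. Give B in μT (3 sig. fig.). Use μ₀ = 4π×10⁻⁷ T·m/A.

On the axis of a circular loop, B = μ₀IR² / [2(R²+z²)^(3/2)].
R² + z² = (0.0593)² + (0.131)² = 0.02068 m², and (R²+z²)^(3/2) = 2.97×10⁻³ m³.
B = (4π×10⁻⁷ × 2.01 × 0.003516) / (2 × 2.97×10⁻³) = 1.49×10⁻⁶ T.

B ≈ 1.49 μT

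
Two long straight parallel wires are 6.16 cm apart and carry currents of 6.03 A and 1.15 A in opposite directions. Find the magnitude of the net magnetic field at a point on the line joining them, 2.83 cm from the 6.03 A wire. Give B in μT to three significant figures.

Each long wire gives B = μ₀I/(2πd). Distances are d₁ = 0.0283 m and d₂ = 0.0333 m.
B₁ = 4.26×10⁻⁵ T, B₂ = 6.91×10⁻⁶ T.
Between antiparallel currents both contributions point the same way, so they add. B = B₁ + B₂ = 4.26×10⁻⁵ + 6.91×10⁻⁶ = 4.95×10⁻⁵ T.

B ≈ 49.5 μT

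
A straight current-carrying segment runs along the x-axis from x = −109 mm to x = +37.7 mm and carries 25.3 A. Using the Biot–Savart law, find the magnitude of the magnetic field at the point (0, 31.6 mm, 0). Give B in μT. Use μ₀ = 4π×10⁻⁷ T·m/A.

For a finite straight segment, B = (μ₀I/4πd)(sinθ₁ + sinθ₂), where θ₁, θ₂ are the angles from the perpendicular to each end.
The perpendicular distance is d = 0.0316 m; the end-offsets along the wire are a = 0.109 m and b = 0.0377 m.
sinθ₁ = 0.109/√(0.109²+0.0316²) = 0.9605; sinθ₂ = 0.0377/√(0.0377²+0.0316²) = 0.7664.
B = (4π×10⁻⁷ × 25.3) / (4π × 0.0316) × (0.9605 + 0.7664) = 1.38×10⁻⁴ T.

B ≈ 138 μT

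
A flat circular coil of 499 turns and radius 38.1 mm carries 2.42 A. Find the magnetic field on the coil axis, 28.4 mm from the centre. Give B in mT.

For an N-turn flat coil, B = Nμ₀IR²/[2(R²+z²)^(3/2)] with R = 0.0381 m, z = 0.0284 m.
B = 499 × 2.06×10⁻⁵ T = 1.03×10⁻² T.

B ≈ 10.3 mT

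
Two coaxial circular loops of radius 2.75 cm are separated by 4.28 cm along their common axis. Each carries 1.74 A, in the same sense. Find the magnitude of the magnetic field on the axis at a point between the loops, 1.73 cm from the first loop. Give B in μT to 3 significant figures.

B ≈ 39.8 μT

Each loop contributes B = μ₀IR²/[2(R²+z²)^(3/2)] on the axis, with z measured from that loop.
Loop 1 (z = 0.0173 m): B₁ = 2.41×10⁻⁵ T. Loop 2 (z = 0.0255 m): B₂ = 1.57×10⁻⁵ T.
The fields add: B = B₁ + B₂ = 3.98×10⁻⁵ T.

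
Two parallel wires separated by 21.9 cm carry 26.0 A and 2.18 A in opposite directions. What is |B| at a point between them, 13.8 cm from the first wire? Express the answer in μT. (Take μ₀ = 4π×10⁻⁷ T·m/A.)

B ≈ 43.1 μT

Each long wire gives B = μ₀I/(2πd). Distances are d₁ = 0.138 m and d₂ = 0.081 m.
B₁ = 3.77×10⁻⁵ T, B₂ = 5.38×10⁻⁶ T.
Between antiparallel currents both contributions point the same way, so they add. B = B₁ + B₂ = 3.77×10⁻⁵ + 5.38×10⁻⁶ = 4.31×10⁻⁵ T.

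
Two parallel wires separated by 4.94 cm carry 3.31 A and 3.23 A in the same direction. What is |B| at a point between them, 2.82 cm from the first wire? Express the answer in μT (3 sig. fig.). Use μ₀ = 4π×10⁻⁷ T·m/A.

B ≈ 7.00 μT

Each long wire gives B = μ₀I/(2πd). Distances are d₁ = 0.0282 m and d₂ = 0.0212 m.
B₁ = 2.35×10⁻⁵ T, B₂ = 3.05×10⁻⁵ T.
Between parallel currents the two contributions point in opposite directions, so they subtract. B = |B₁ − B₂| = |2.35×10⁻⁵ − 3.05×10⁻⁵| = 7.00×10⁻⁶ T.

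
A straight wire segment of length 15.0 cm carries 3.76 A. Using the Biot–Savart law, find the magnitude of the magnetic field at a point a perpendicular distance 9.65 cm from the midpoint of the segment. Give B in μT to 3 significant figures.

For a finite straight segment, B = (μ₀I/4πd)(sinθ₁ + sinθ₂), where θ₁, θ₂ are the angles from the perpendicular to each end.
The perpendicular from the point meets the wire at its midpoint, so each end is L/2 = 0.075 m away along the wire.
sinθ₁ = 0.075/√(0.075²+0.0965²) = 0.6137; sinθ₂ = 0.075/√(0.075²+0.0965²) = 0.6137.
B = (4π×10⁻⁷ × 3.76) / (4π × 0.0965) × (0.6137 + 0.6137) = 4.78×10⁻⁶ T.

B ≈ 4.78 μT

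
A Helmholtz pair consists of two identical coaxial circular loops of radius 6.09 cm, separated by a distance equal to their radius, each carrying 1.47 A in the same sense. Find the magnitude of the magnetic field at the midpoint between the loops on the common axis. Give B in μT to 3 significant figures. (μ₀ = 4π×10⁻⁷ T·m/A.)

B ≈ 21.7 μT

Each loop contributes B = μ₀IR²/[2(R²+z²)^(3/2)] on the axis, with z measured from that loop.
Loop 1 (z = 0.03045 m): B₁ = 1.09×10⁻⁵ T. Loop 2 (z = 0.03045 m): B₂ = 1.09×10⁻⁵ T.
The fields add: B = B₁ + B₂ = 2.17×10⁻⁵ T.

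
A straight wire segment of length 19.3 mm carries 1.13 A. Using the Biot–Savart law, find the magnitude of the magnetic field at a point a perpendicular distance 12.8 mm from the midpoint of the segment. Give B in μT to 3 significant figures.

B ≈ 10.6 μT

For a finite straight segment, B = (μ₀I/4πd)(sinθ₁ + sinθ₂), where θ₁, θ₂ are the angles from the perpendicular to each end.
The perpendicular from the point meets the wire at its midpoint, so each end is L/2 = 0.00965 m away along the wire.
sinθ₁ = 0.00965/√(0.00965²+0.0128²) = 0.6020; sinθ₂ = 0.00965/√(0.00965²+0.0128²) = 0.6020.
B = (4π×10⁻⁷ × 1.13) / (4π × 0.0128) × (0.6020 + 0.6020) = 1.06×10⁻⁵ T.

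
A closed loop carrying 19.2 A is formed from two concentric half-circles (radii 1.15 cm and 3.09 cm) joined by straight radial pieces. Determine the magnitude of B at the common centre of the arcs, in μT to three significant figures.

The radial connectors point toward the centre, so dl × r̂ = 0 and they contribute nothing.
Each semicircle gives μ₀I/(4R): inner arc 5.25×10⁻⁴ T, outer arc 1.95×10⁻⁴ T.
The two arcs carry current in opposite angular senses, so their fields oppose: B = |5.25×10⁻⁴ − 1.95×10⁻⁴| = 3.29×10⁻⁴ T.

B ≈ 329 μT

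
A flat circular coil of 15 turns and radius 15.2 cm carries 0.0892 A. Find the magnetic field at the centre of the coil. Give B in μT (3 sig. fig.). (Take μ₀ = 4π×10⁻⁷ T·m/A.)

For an N-turn flat coil, B = Nμ₀I/(2R) with R = 0.152 m.
B = 15 × 3.69×10⁻⁷ T = 5.53×10⁻⁶ T.

B ≈ 5.53 μT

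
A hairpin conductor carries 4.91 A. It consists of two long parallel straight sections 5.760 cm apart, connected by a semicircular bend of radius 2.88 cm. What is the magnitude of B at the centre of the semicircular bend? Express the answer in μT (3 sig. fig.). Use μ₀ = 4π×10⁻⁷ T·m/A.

B ≈ 87.7 μT

The semicircular arc contributes B_arc = μ₀I·π/(4πR) = μ₀I/(4R) = 5.36×10⁻⁵ T.
Each semi-infinite lead is at perpendicular distance R = 0.0288 m from the centre, with the perpendicular foot at its near end, so it contributes μ₀I/(4πR); both point the same way, together 3.41×10⁻⁵ T.
Arc and leads all point the same direction: B = 5.36×10⁻⁵ + 3.41×10⁻⁵ = 8.77×10⁻⁵ T.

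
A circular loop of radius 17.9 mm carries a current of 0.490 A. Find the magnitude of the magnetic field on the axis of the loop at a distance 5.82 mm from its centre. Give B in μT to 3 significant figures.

On the axis of a circular loop, B = μ₀IR² / [2(R²+z²)^(3/2)].
R² + z² = (0.0179)² + (0.00582)² = 0.0003543 m², and (R²+z²)^(3/2) = 6.67×10⁻⁶ m³.
B = (4π×10⁻⁷ × 0.490 × 0.0003204) / (2 × 6.67×10⁻⁶) = 1.48×10⁻⁵ T.

B ≈ 14.8 μT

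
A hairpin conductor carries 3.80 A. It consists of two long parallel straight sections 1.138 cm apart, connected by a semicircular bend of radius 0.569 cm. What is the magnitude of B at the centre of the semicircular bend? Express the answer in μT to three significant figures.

B ≈ 343 μT

The semicircular arc contributes B_arc = μ₀I·π/(4πR) = μ₀I/(4R) = 2.10×10⁻⁴ T.
Each semi-infinite lead is at perpendicular distance R = 0.00569 m from the centre, with the perpendicular foot at its near end, so it contributes μ₀I/(4πR); both point the same way, together 1.34×10⁻⁴ T.
Arc and leads all point the same direction: B = 2.10×10⁻⁴ + 1.34×10⁻⁴ = 3.43×10⁻⁴ T.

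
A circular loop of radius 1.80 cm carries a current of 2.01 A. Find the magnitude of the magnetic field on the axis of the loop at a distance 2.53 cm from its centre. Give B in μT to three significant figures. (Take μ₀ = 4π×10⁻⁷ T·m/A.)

On the axis of a circular loop, B = μ₀IR² / [2(R²+z²)^(3/2)].
R² + z² = (0.018)² + (0.0253)² = 0.0009641 m², and (R²+z²)^(3/2) = 2.99×10⁻⁵ m³.
B = (4π×10⁻⁷ × 2.01 × 0.000324) / (2 × 2.99×10⁻⁵) = 1.37×10⁻⁵ T.

B ≈ 13.7 μT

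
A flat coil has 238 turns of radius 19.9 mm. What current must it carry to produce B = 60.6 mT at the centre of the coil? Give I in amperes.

For an N-turn coil, B = Nμ₀I/(2R) with R = 0.0199 m, so I = 2RB/(Nμ₀) = 2 × 0.0199 × 6.06×10⁻² / (238 × 4π×10⁻⁷) = 8.06 A.

I ≈ 8.06 A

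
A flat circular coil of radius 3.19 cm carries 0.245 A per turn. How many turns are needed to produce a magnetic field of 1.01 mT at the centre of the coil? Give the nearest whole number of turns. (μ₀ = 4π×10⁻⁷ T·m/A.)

For an N-turn coil, B = Nμ₀I/(2R). A single turn gives B₁ = 4.83×10⁻⁶ T with R = 0.0319 m.
N = B/B₁ = 1.01×10⁻³ / 4.83×10⁻⁶ = 209.30.

N = 209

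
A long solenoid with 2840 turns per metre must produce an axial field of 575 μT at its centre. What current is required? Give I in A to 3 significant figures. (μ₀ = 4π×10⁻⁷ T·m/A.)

I ≈ 0.161 A

Inside a long solenoid B = μ₀nI with n = 2840 m⁻¹, so I = B/(μ₀n).
I = 5.75×10⁻⁴ / (4π×10⁻⁷ × 2840) = 0.161 A.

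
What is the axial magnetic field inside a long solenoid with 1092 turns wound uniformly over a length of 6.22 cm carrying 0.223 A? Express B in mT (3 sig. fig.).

Inside a long solenoid, B = μ₀nI with n = 1.756×10⁴ turns/m.
B = 4π×10⁻⁷ × 1.756×10⁴ × 0.223 = 4.92×10⁻³ T.

B ≈ 4.92 mT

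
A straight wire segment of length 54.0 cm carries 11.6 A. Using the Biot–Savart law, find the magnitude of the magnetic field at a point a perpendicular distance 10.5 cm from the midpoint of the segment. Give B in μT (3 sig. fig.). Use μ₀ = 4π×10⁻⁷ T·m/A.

For a finite straight segment, B = (μ₀I/4πd)(sinθ₁ + sinθ₂), where θ₁, θ₂ are the angles from the perpendicular to each end.
The perpendicular from the point meets the wire at its midpoint, so each end is L/2 = 0.27 m away along the wire.
sinθ₁ = 0.27/√(0.27²+0.105²) = 0.9320; sinθ₂ = 0.27/√(0.27²+0.105²) = 0.9320.
B = (4π×10⁻⁷ × 11.6) / (4π × 0.105) × (0.9320 + 0.9320) = 2.06×10⁻⁵ T.

B ≈ 20.6 μT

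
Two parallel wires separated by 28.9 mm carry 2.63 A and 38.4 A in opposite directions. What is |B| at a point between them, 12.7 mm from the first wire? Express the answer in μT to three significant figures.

B ≈ 515 μT

Each long wire gives B = μ₀I/(2πd). Distances are d₁ = 0.0127 m and d₂ = 0.0162 m.
B₁ = 4.14×10⁻⁵ T, B₂ = 4.74×10⁻⁴ T.
Between antiparallel currents both contributions point the same way, so they add. B = B₁ + B₂ = 4.14×10⁻⁵ + 4.74×10⁻⁴ = 5.15×10⁻⁴ T.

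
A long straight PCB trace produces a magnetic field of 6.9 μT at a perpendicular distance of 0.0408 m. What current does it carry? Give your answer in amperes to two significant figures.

I ≈ 1.4 A

For a long straight wire B = μ₀I/(2πd), so I = 2πdB/μ₀.
I = 2π × 0.0408 × 6.90×10⁻⁶ / (4π×10⁻⁷) = 1.41 A.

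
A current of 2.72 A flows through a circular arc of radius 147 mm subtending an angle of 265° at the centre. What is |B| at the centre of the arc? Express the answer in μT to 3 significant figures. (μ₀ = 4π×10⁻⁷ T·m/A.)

B ≈ 8.56 μT

The Biot–Savart field of a circular arc at its centre is B = μ₀Iφ/(4πR), with φ = 4.625 rad.
B = (4π×10⁻⁷ × 2.72 × 4.625) / (4π × 0.147) = 8.56×10⁻⁶ T.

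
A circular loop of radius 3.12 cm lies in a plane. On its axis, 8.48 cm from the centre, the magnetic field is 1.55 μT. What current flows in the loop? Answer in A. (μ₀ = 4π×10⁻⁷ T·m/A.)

On the axis of a loop, B = μ₀IR²/[2(R²+z²)^(3/2)], so I = 2B(R²+z²)^(3/2)/(μ₀R²).
R² + z² = 0.0009734 + 0.007191 = 0.008164 m²; raised to 3/2 gives 7.38×10⁻⁴ m³.
I = 2 × 1.55×10⁻⁶ × 7.38×10⁻⁴ / (1.26×10⁻⁶ × 0.0009734) = 1.87 A.

I ≈ 1.87 A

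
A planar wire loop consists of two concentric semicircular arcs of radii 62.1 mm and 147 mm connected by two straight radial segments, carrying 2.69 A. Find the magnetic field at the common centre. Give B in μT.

B ≈ 7.86 μT

The radial connectors point toward the centre, so dl × r̂ = 0 and they contribute nothing.
Each semicircle gives μ₀I/(4R): inner arc 1.36×10⁻⁵ T, outer arc 5.75×10⁻⁶ T.
The two arcs carry current in opposite angular senses, so their fields oppose: B = |1.36×10⁻⁵ − 5.75×10⁻⁶| = 7.86×10⁻⁶ T.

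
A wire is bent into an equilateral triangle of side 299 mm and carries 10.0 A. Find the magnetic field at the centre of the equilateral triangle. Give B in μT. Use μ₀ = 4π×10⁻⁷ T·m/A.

B ≈ 60.2 μT

Each side is a finite straight segment at perpendicular distance d = a/(2 tan(π/3)) = 0.08631 m from the centre, with end-angles ±π/3.
One side contributes B₁ = (μ₀I/4πd)·2 sin(π/3) = 2.01×10⁻⁵ T.
All 3 sides add in the same direction: B = 3 × 2.01×10⁻⁵ = 6.02×10⁻⁵ T.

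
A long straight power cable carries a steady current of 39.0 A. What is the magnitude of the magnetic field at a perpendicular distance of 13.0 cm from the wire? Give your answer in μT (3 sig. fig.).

B ≈ 60.0 μT

For an infinitely long straight wire, B = μ₀I/(2πd).
B = (4π×10⁻⁷ × 39.0) / (2π × 0.13) = 6.00×10⁻⁵ T.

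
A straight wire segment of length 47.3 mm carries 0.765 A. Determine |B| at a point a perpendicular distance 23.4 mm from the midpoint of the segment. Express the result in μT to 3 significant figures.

B ≈ 4.65 μT

For a finite straight segment, B = (μ₀I/4πd)(sinθ₁ + sinθ₂), where θ₁, θ₂ are the angles from the perpendicular to each end.
The perpendicular from the point meets the wire at its midpoint, so each end is L/2 = 0.02365 m away along the wire.
sinθ₁ = 0.02365/√(0.02365²+0.0234²) = 0.7109; sinθ₂ = 0.02365/√(0.02365²+0.0234²) = 0.7109.
B = (4π×10⁻⁷ × 0.765) / (4π × 0.0234) × (0.7109 + 0.7109) = 4.65×10⁻⁶ T.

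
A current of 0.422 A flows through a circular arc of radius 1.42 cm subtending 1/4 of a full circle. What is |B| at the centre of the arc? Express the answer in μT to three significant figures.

The Biot–Savart field of a circular arc at its centre is B = μ₀Iφ/(4πR), with φ = 1.571 rad.
B = (4π×10⁻⁷ × 0.422 × 1.571) / (4π × 0.0142) = 4.67×10⁻⁶ T.

B ≈ 4.67 μT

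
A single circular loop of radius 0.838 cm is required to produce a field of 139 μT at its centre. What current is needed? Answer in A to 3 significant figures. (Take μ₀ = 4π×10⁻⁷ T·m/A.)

I ≈ 1.85 A

At the centre of a circular loop B = μ₀I/(2R), so I = 2RB/μ₀.
With R = 0.00838 m, I = 2 × 0.00838 × 1.39×10⁻⁴ / (4π×10⁻⁷) = 1.85 A.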